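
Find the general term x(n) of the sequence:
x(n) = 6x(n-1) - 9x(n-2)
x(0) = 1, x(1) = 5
Characteristic equation: x² - 6x + 9 = 0, which is (x - (3))².
Repeated root r = 3.
General solution: x(n) = (A + Bn)·(3)^n.
From x(0) = 1: A = 1.
From x(1) = 5: (A + B)·(3) = 5 ⇒ B = \frac{2}{3}.
So x(n) = \left(\frac{2 n}{3} + 1\right) \cdot (3)^n.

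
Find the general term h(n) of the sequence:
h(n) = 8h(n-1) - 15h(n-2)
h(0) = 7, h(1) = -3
Characteristic equation: x² - 8x + 15 = 0, which factors as (x - (5))(x - (3)) = 0.
Roots r₁ = 5, r₂ = 3 (distinct).
General solution: h(n) = A·(5)^n + B·(3)^n.
From h(0) = 7: A + B = 7.
From h(1) = -3: 5A + 3B = -3.
Solving: A = -12, B = 19.
So h(n) = 19 \cdot 3^{n} - 12 \cdot 5^{n}.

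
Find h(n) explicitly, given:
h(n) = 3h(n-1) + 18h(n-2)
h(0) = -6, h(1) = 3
Characteristic equation: x² - 3x - 18 = 0, which factors as (x - (6))(x - (-3)) = 0.
Roots r₁ = 6, r₂ = -3 (distinct).
General solution: h(n) = A·(6)^n + B·(-3)^n.
From h(0) = -6: A + B = -6.
From h(1) = 3: 6A - 3B = 3.
Solving: A = - \frac{5}{3}, B = - \frac{13}{3}.
So h(n) = - \frac{13 \left(-3\right)^{n}}{3} - \frac{5 \cdot 6^{n}}{3}.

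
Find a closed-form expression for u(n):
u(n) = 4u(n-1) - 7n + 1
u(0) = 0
First-order linear with linear forcing.
Homogeneous solution: u_h(n) = A·(4)^n.
Try particular u_p(n) = pn + q. Substituting:
  pn + q = 4(p(n-1) + q) - 7n + 1.
Matching the n-coefficient: p = 4p - 7 ⇒ p = \frac{7}{3}.
Matching constants: q = -4p + 4q + 1 ⇒ q = \frac{25}{9}.
General: u(n) = A·(4)^n + \frac{7 n}{3} + \frac{25}{9}.
Apply u(0) = 0: A + \frac{25}{9} = 0 ⇒ A = - \frac{25}{9}.
So u(n) = - \frac{25 \cdot 4^{n}}{9} + \frac{7 n}{3} + \frac{25}{9}.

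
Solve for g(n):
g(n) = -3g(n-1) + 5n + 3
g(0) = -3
First-order linear with linear forcing.
Homogeneous solution: g_h(n) = A·(-3)^n.
Try particular g_p(n) = pn + q. Substituting:
  pn + q = -3(p(n-1) + q) + 5n + 3.
Matching the n-coefficient: p = -3p + 5 ⇒ p = \frac{5}{4}.
Matching constants: q = 3p - 3q + 3 ⇒ q = \frac{27}{16}.
General: g(n) = A·(-3)^n + \frac{5 n}{4} + \frac{27}{16}.
Apply g(0) = -3: A + \frac{27}{16} = -3 ⇒ A = - \frac{75}{16}.
So g(n) = - \frac{75 \left(-3\right)^{n}}{16} + \frac{5 n}{4} + \frac{27}{16}.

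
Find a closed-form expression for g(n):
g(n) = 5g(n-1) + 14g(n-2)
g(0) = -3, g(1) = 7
Characteristic equation: x² - 5x - 14 = 0, which factors as (x - (7))(x - (-2)) = 0.
Roots r₁ = 7, r₂ = -2 (distinct).
General solution: g(n) = A·(7)^n + B·(-2)^n.
From g(0) = -3: A + B = -3.
From g(1) = 7: 7A - 2B = 7.
Solving: A = \frac{1}{9}, B = - \frac{28}{9}.
So g(n) = - \frac{28 \left(-2\right)^{n}}{9} + \frac{7^{n}}{9}.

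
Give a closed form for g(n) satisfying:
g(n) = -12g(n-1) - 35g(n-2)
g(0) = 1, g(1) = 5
Characteristic equation: x² + 12x + 35 = 0, which factors as (x - (-5))(x - (-7)) = 0.
Roots r₁ = -5, r₂ = -7 (distinct).
General solution: g(n) = A·(-5)^n + B·(-7)^n.
From g(0) = 1: A + B = 1.
From g(1) = 5: -5A - 7B = 5.
Solving: A = 6, B = -5.
So g(n) = 6 \left(-5\right)^{n} - 5 \left(-7\right)^{n}.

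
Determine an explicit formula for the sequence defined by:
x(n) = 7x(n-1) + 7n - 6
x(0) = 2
First-order linear with linear forcing.
Homogeneous solution: x_h(n) = A·(7)^n.
Try particular x_p(n) = pn + q. Substituting:
  pn + q = 7(p(n-1) + q) + 7n - 6.
Matching the n-coefficient: p = 7p + 7 ⇒ p = - \frac{7}{6}.
Matching constants: q = -7p + 7q - 6 ⇒ q = - \frac{13}{36}.
General: x(n) = A·(7)^n - \frac{7 n}{6} - \frac{13}{36}.
Apply x(0) = 2: A - \frac{13}{36} = 2 ⇒ A = \frac{85}{36}.
So x(n) = \frac{85 \cdot 7^{n}}{36} - \frac{7 n}{6} - \frac{13}{36}.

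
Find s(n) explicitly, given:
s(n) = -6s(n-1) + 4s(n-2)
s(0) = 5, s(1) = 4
Characteristic equation: x² + 6x - 4 = 0.
Discriminant Δ = (-6)² + 4·(4) = 52.
Roots r₁,₂ = (-6 ± √52)/2, so r₁ = -3 + \sqrt{13}, r₂ = - \sqrt{13} - 3.
General solution: s(n) = A·r₁^n + B·r₂^n.
From the initial conditions, A + B = 5 and r₁A + r₂B = 4.
Since r₁ - r₂ = √52: A = (4 - (5)r₂)/√52 = \frac{5}{2} + \frac{19 \sqrt{13}}{26}, and B = 5 - A = \frac{5}{2} - \frac{19 \sqrt{13}}{26}.
So s(n) = \left(\frac{5}{2} + \frac{19 \sqrt{13}}{26}\right)\left(-3 + \sqrt{13}\right)^n + \left(\frac{5}{2} - \frac{19 \sqrt{13}}{26}\right)\left(- \sqrt{13} - 3\right)^n.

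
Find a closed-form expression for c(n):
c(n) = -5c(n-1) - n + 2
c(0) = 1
First-order linear with linear forcing.
Homogeneous solution: c_h(n) = A·(-5)^n.
Try particular c_p(n) = pn + q. Substituting:
  pn + q = -5(p(n-1) + q) - n + 2.
Matching the n-coefficient: p = -5p - 1 ⇒ p = - \frac{1}{6}.
Matching constants: q = 5p - 5q + 2 ⇒ q = \frac{7}{36}.
General: c(n) = A·(-5)^n - \frac{n}{6} + \frac{7}{36}.
Apply c(0) = 1: A + \frac{7}{36} = 1 ⇒ A = \frac{29}{36}.
So c(n) = \frac{29 \left(-5\right)^{n}}{36} - \frac{n}{6} + \frac{7}{36}.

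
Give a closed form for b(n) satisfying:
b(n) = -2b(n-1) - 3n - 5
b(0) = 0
First-order linear with linear forcing.
Homogeneous solution: b_h(n) = A·(-2)^n.
Try particular b_p(n) = pn + q. Substituting:
  pn + q = -2(p(n-1) + q) - 3n - 5.
Matching the n-coefficient: p = -2p - 3 ⇒ p = -1.
Matching constants: q = 2p - 2q - 5 ⇒ q = - \frac{7}{3}.
General: b(n) = A·(-2)^n - n - \frac{7}{3}.
Apply b(0) = 0: A - \frac{7}{3} = 0 ⇒ A = \frac{7}{3}.
So b(n) = \frac{7 \left(-2\right)^{n}}{3} - n - \frac{7}{3}.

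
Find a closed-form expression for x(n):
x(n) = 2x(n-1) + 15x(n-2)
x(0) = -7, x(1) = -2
Characteristic equation: x² - 2x - 15 = 0, which factors as (x - (-3))(x - (5)) = 0.
Roots r₁ = -3, r₂ = 5 (distinct).
General solution: x(n) = A·(-3)^n + B·(5)^n.
From x(0) = -7: A + B = -7.
From x(1) = -2: -3A + 5B = -2.
Solving: A = - \frac{33}{8}, B = - \frac{23}{8}.
So x(n) = - \frac{33 \left(-3\right)^{n}}{8} - \frac{23 \cdot 5^{n}}{8}.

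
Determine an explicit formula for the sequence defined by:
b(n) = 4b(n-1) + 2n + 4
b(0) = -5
First-order linear with linear forcing.
Homogeneous solution: b_h(n) = A·(4)^n.
Try particular b_p(n) = pn + q. Substituting:
  pn + q = 4(p(n-1) + q) + 2n + 4.
Matching the n-coefficient: p = 4p + 2 ⇒ p = - \frac{2}{3}.
Matching constants: q = -4p + 4q + 4 ⇒ q = - \frac{20}{9}.
General: b(n) = A·(4)^n - \frac{2 n}{3} - \frac{20}{9}.
Apply b(0) = -5: A - \frac{20}{9} = -5 ⇒ A = - \frac{25}{9}.
So b(n) = - \frac{25 \cdot 4^{n}}{9} - \frac{2 n}{3} - \frac{20}{9}.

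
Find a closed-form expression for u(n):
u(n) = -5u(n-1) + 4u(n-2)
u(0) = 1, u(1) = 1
Characteristic equation: x² + 5x - 4 = 0.
Discriminant Δ = (-5)² + 4·(4) = 41.
Roots r₁,₂ = (-5 ± √41)/2, so r₁ = - \frac{5}{2} + \frac{\sqrt{41}}{2}, r₂ = - \frac{\sqrt{41}}{2} - \frac{5}{2}.
General solution: u(n) = A·r₁^n + B·r₂^n.
From the initial conditions, A + B = 1 and r₁A + r₂B = 1.
Since r₁ - r₂ = √41: A = (1 - (1)r₂)/√41 = \frac{1}{2} + \frac{7 \sqrt{41}}{82}, and B = 1 - A = \frac{1}{2} - \frac{7 \sqrt{41}}{82}.
So u(n) = \left(\frac{1}{2} + \frac{7 \sqrt{41}}{82}\right)\left(- \frac{5}{2} + \frac{\sqrt{41}}{2}\right)^n + \left(\frac{1}{2} - \frac{7 \sqrt{41}}{82}\right)\left(- \frac{\sqrt{41}}{2} - \frac{5}{2}\right)^n.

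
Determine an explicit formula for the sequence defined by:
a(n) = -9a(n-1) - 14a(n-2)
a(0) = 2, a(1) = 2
Characteristic equation: x² + 9x + 14 = 0, which factors as (x - (-7))(x - (-2)) = 0.
Roots r₁ = -7, r₂ = -2 (distinct).
General solution: a(n) = A·(-7)^n + B·(-2)^n.
From a(0) = 2: A + B = 2.
From a(1) = 2: -7A - 2B = 2.
Solving: A = - \frac{6}{5}, B = \frac{16}{5}.
So a(n) = \frac{16 \left(-2\right)^{n}}{5} - \frac{6 \left(-7\right)^{n}}{5}.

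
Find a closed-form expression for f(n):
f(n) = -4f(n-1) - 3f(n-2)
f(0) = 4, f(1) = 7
Characteristic equation: x² + 4x + 3 = 0, which factors as (x - (-1))(x - (-3)) = 0.
Roots r₁ = -1, r₂ = -3 (distinct).
General solution: f(n) = A·(-1)^n + B·(-3)^n.
From f(0) = 4: A + B = 4.
From f(1) = 7: -A - 3B = 7.
Solving: A = \frac{19}{2}, B = - \frac{11}{2}.
So f(n) = \frac{19 \left(-1\right)^{n}}{2} - \frac{11 \left(-3\right)^{n}}{2}.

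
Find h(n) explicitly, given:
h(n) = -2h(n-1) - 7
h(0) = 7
First-order linear non-homogeneous.
Homogeneous solution: h_h(n) = A·(-2)^n.
Try constant particular solution h_p = K: K = -2K - 7 ⇒ K = - \frac{7}{3}.
General: h(n) = A·(-2)^n - \frac{7}{3}.
Apply h(0) = 7: A - \frac{7}{3} = 7 ⇒ A = \frac{28}{3}.
So h(n) = \frac{28 \left(-2\right)^{n}}{3} - \frac{7}{3}.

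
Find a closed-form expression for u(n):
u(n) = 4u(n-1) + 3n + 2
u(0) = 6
First-order linear with linear forcing.
Homogeneous solution: u_h(n) = A·(4)^n.
Try particular u_p(n) = pn + q. Substituting:
  pn + q = 4(p(n-1) + q) + 3n + 2.
Matching the n-coefficient: p = 4p + 3 ⇒ p = -1.
Matching constants: q = -4p + 4q + 2 ⇒ q = -2.
General: u(n) = A·(4)^n - n - 2.
Apply u(0) = 6: A - 2 = 6 ⇒ A = 8.
So u(n) = 8 \cdot 4^{n} - n - 2.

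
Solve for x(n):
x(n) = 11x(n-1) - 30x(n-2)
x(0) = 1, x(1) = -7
Characteristic equation: x² - 11x + 30 = 0, which factors as (x - (6))(x - (5)) = 0.
Roots r₁ = 6, r₂ = 5 (distinct).
General solution: x(n) = A·(6)^n + B·(5)^n.
From x(0) = 1: A + B = 1.
From x(1) = -7: 6A + 5B = -7.
Solving: A = -12, B = 13.
So x(n) = 13 \cdot 5^{n} - 12 \cdot 6^{n}.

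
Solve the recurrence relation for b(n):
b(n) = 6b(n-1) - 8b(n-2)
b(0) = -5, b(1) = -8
Characteristic equation: x² - 6x + 8 = 0, which factors as (x - (4))(x - (2)) = 0.
Roots r₁ = 4, r₂ = 2 (distinct).
General solution: b(n) = A·(4)^n + B·(2)^n.
From b(0) = -5: A + B = -5.
From b(1) = -8: 4A + 2B = -8.
Solving: A = 1, B = -6.
So b(n) = - 6 \cdot 2^{n} + 4^{n}.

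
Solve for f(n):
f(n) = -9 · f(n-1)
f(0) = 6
Pure geometric recurrence with ratio -9.
By induction f(n) = f(0) · (-9)^n = 6 \left(-9\right)^{n}.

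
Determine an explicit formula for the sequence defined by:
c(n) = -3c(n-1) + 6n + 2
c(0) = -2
First-order linear with linear forcing.
Homogeneous solution: c_h(n) = A·(-3)^n.
Try particular c_p(n) = pn + q. Substituting:
  pn + q = -3(p(n-1) + q) + 6n + 2.
Matching the n-coefficient: p = -3p + 6 ⇒ p = \frac{3}{2}.
Matching constants: q = 3p - 3q + 2 ⇒ q = \frac{13}{8}.
General: c(n) = A·(-3)^n + \frac{3 n}{2} + \frac{13}{8}.
Apply c(0) = -2: A + \frac{13}{8} = -2 ⇒ A = - \frac{29}{8}.
So c(n) = - \frac{29 \left(-3\right)^{n}}{8} + \frac{3 n}{2} + \frac{13}{8}.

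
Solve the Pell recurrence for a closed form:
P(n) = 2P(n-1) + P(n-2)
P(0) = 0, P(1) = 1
This is the Pell sequence.
Characteristic equation: x² - 2x - 1 = 0; roots r₁ = 1 + \sqrt{2}, r₂ = 1 - \sqrt{2}.
General: P(n) = A·r₁^n + B·r₂^n. Solving with P(0)=0, P(1)=1 gives A = \frac{\sqrt{2}}{4}, B = - \frac{\sqrt{2}}{4}.
So P(n) = \frac{\sqrt{2} \left(- \left(1 - \sqrt{2}\right)^{n} + \left(1 + \sqrt{2}\right)^{n}\right)}{4}.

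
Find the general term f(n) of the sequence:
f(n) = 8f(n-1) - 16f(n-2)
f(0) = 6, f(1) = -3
Characteristic equation: x² - 8x + 16 = 0, which is (x - (4))².
Repeated root r = 4.
General solution: f(n) = (A + Bn)·(4)^n.
From f(0) = 6: A = 6.
From f(1) = -3: (A + B)·(4) = -3 ⇒ B = - \frac{27}{4}.
So f(n) = \left(6 - \frac{27 n}{4}\right) \cdot (4)^n.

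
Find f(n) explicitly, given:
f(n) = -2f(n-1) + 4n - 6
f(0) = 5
First-order linear with linear forcing.
Homogeneous solution: f_h(n) = A·(-2)^n.
Try particular f_p(n) = pn + q. Substituting:
  pn + q = -2(p(n-1) + q) + 4n - 6.
Matching the n-coefficient: p = -2p + 4 ⇒ p = \frac{4}{3}.
Matching constants: q = 2p - 2q - 6 ⇒ q = - \frac{10}{9}.
General: f(n) = A·(-2)^n + \frac{4 n}{3} - \frac{10}{9}.
Apply f(0) = 5: A - \frac{10}{9} = 5 ⇒ A = \frac{55}{9}.
So f(n) = \frac{55 \left(-2\right)^{n}}{9} + \frac{4 n}{3} - \frac{10}{9}.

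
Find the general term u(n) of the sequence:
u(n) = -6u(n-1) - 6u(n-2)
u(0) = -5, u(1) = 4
Characteristic equation: x² + 6x + 6 = 0.
Discriminant Δ = (-6)² + 4·(-6) = 12.
Roots r₁,₂ = (-6 ± √12)/2, so r₁ = -3 + \sqrt{3}, r₂ = -3 - \sqrt{3}.
General solution: u(n) = A·r₁^n + B·r₂^n.
From the initial conditions, A + B = -5 and r₁A + r₂B = 4.
Since r₁ - r₂ = √12: A = (4 - (-5)r₂)/√12 = - \frac{11 \sqrt{3}}{6} - \frac{5}{2}, and B = -5 - A = - \frac{5}{2} + \frac{11 \sqrt{3}}{6}.
So u(n) = \left(- \frac{11 \sqrt{3}}{6} - \frac{5}{2}\right)\left(-3 + \sqrt{3}\right)^n + \left(- \frac{5}{2} + \frac{11 \sqrt{3}}{6}\right)\left(-3 - \sqrt{3}\right)^n.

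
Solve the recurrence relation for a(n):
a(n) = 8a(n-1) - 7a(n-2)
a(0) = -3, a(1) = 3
Characteristic equation: x² - 8x + 7 = 0, which factors as (x - (1))(x - (7)) = 0.
Roots r₁ = 1, r₂ = 7 (distinct).
General solution: a(n) = A·(1)^n + B·(7)^n.
From a(0) = -3: A + B = -3.
From a(1) = 3: A + 7B = 3.
Solving: A = -4, B = 1.
So a(n) = 7^{n} - 4.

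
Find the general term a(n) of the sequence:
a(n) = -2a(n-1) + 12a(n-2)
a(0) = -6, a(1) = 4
Characteristic equation: x² + 2x - 12 = 0.
Discriminant Δ = (-2)² + 4·(12) = 52.
Roots r₁,₂ = (-2 ± √52)/2, so r₁ = -1 + \sqrt{13}, r₂ = - \sqrt{13} - 1.
General solution: a(n) = A·r₁^n + B·r₂^n.
From the initial conditions, A + B = -6 and r₁A + r₂B = 4.
Since r₁ - r₂ = √52: A = (4 - (-6)r₂)/√52 = -3 - \frac{\sqrt{13}}{13}, and B = -6 - A = -3 + \frac{\sqrt{13}}{13}.
So a(n) = \left(-3 - \frac{\sqrt{13}}{13}\right)\left(-1 + \sqrt{13}\right)^n + \left(-3 + \frac{\sqrt{13}}{13}\right)\left(- \sqrt{13} - 1\right)^n.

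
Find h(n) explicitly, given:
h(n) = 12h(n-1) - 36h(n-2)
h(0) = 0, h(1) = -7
Characteristic equation: x² - 12x + 36 = 0, which is (x - (6))².
Repeated root r = 6.
General solution: h(n) = (A + Bn)·(6)^n.
From h(0) = 0: A = 0.
From h(1) = -7: (A + B)·(6) = -7 ⇒ B = - \frac{7}{6}.
So h(n) = \left(- \frac{7 n}{6}\right) \cdot (6)^n.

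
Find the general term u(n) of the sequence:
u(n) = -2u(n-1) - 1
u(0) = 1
First-order linear non-homogeneous.
Homogeneous solution: u_h(n) = A·(-2)^n.
Try constant particular solution u_p = K: K = -2K - 1 ⇒ K = - \frac{1}{3}.
General: u(n) = A·(-2)^n - \frac{1}{3}.
Apply u(0) = 1: A - \frac{1}{3} = 1 ⇒ A = \frac{4}{3}.
So u(n) = \frac{4 \left(-2\right)^{n}}{3} - \frac{1}{3}.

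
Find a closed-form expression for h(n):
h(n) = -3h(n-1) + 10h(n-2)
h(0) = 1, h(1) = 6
Characteristic equation: x² + 3x - 10 = 0, which factors as (x - (2))(x - (-5)) = 0.
Roots r₁ = 2, r₂ = -5 (distinct).
General solution: h(n) = A·(2)^n + B·(-5)^n.
From h(0) = 1: A + B = 1.
From h(1) = 6: 2A - 5B = 6.
Solving: A = \frac{11}{7}, B = - \frac{4}{7}.
So h(n) = - \frac{4 \left(-5\right)^{n}}{7} + \frac{11 \cdot 2^{n}}{7}.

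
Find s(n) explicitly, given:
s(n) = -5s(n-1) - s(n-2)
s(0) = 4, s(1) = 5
Characteristic equation: x² + 5x + 1 = 0.
Discriminant Δ = (-5)² + 4·(-1) = 21.
Roots r₁,₂ = (-5 ± √21)/2, so r₁ = - \frac{5}{2} + \frac{\sqrt{21}}{2}, r₂ = - \frac{5}{2} - \frac{\sqrt{21}}{2}.
General solution: s(n) = A·r₁^n + B·r₂^n.
From the initial conditions, A + B = 4 and r₁A + r₂B = 5.
Since r₁ - r₂ = √21: A = (5 - (4)r₂)/√21 = 2 + \frac{5 \sqrt{21}}{7}, and B = 4 - A = 2 - \frac{5 \sqrt{21}}{7}.
So s(n) = \left(2 + \frac{5 \sqrt{21}}{7}\right)\left(- \frac{5}{2} + \frac{\sqrt{21}}{2}\right)^n + \left(2 - \frac{5 \sqrt{21}}{7}\right)\left(- \frac{5}{2} - \frac{\sqrt{21}}{2}\right)^n.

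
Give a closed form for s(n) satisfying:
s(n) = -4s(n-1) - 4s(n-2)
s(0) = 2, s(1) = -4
Characteristic equation: x² + 4x + 4 = 0, which is (x - (-2))².
Repeated root r = -2.
General solution: s(n) = (A + Bn)·(-2)^n.
From s(0) = 2: A = 2.
From s(1) = -4: (A + B)·(-2) = -4 ⇒ B = 0.
So s(n) = \left(2\right) \cdot (-2)^n.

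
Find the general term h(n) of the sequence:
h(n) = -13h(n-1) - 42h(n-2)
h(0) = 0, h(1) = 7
Characteristic equation: x² + 13x + 42 = 0, which factors as (x - (-6))(x - (-7)) = 0.
Roots r₁ = -6, r₂ = -7 (distinct).
General solution: h(n) = A·(-6)^n + B·(-7)^n.
From h(0) = 0: A + B = 0.
From h(1) = 7: -6A - 7B = 7.
Solving: A = 7, B = -7.
So h(n) = 7 \left(-6\right)^{n} - 7 \left(-7\right)^{n}.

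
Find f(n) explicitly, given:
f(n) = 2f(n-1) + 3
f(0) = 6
First-order linear non-homogeneous.
Homogeneous solution: f_h(n) = A·(2)^n.
Try constant particular solution f_p = K: K = 2K + 3 ⇒ K = -3.
General: f(n) = A·(2)^n - 3.
Apply f(0) = 6: A - 3 = 6 ⇒ A = 9.
So f(n) = 9 \cdot 2^{n} - 3.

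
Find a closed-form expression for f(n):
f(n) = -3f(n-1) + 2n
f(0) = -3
First-order linear with linear forcing.
Homogeneous solution: f_h(n) = A·(-3)^n.
Try particular f_p(n) = pn + q. Substituting:
  pn + q = -3(p(n-1) + q) + 2n.
Matching the n-coefficient: p = -3p + 2 ⇒ p = \frac{1}{2}.
Matching constants: q = 3p - 3q ⇒ q = \frac{3}{8}.
General: f(n) = A·(-3)^n + \frac{n}{2} + \frac{3}{8}.
Apply f(0) = -3: A + \frac{3}{8} = -3 ⇒ A = - \frac{27}{8}.
So f(n) = - \frac{27 \left(-3\right)^{n}}{8} + \frac{n}{2} + \frac{3}{8}.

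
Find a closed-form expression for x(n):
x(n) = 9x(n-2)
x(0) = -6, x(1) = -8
Characteristic equation: x² - 9 = 0, which factors as (x - (3))(x - (-3)) = 0.
Roots r₁ = 3, r₂ = -3 (distinct).
General solution: x(n) = A·(3)^n + B·(-3)^n.
From x(0) = -6: A + B = -6.
From x(1) = -8: 3A - 3B = -8.
Solving: A = - \frac{13}{3}, B = - \frac{5}{3}.
So x(n) = - \frac{5 \left(-3\right)^{n}}{3} - \frac{13 \cdot 3^{n}}{3}.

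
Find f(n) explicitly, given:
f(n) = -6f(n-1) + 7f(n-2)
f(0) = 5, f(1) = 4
Characteristic equation: x² + 6x - 7 = 0, which factors as (x - (1))(x - (-7)) = 0.
Roots r₁ = 1, r₂ = -7 (distinct).
General solution: f(n) = A·(1)^n + B·(-7)^n.
From f(0) = 5: A + B = 5.
From f(1) = 4: A - 7B = 4.
Solving: A = \frac{39}{8}, B = \frac{1}{8}.
So f(n) = \frac{\left(-7\right)^{n}}{8} + \frac{39}{8}.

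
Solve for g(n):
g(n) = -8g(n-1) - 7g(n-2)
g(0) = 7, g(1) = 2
Characteristic equation: x² + 8x + 7 = 0, which factors as (x - (-7))(x - (-1)) = 0.
Roots r₁ = -7, r₂ = -1 (distinct).
General solution: g(n) = A·(-7)^n + B·(-1)^n.
From g(0) = 7: A + B = 7.
From g(1) = 2: -7A - B = 2.
Solving: A = - \frac{3}{2}, B = \frac{17}{2}.
So g(n) = \frac{17 \left(-1\right)^{n}}{2} - \frac{3 \left(-7\right)^{n}}{2}.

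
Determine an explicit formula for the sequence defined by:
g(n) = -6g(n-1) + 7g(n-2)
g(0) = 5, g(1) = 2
Characteristic equation: x² + 6x - 7 = 0, which factors as (x - (1))(x - (-7)) = 0.
Roots r₁ = 1, r₂ = -7 (distinct).
General solution: g(n) = A·(1)^n + B·(-7)^n.
From g(0) = 5: A + B = 5.
From g(1) = 2: A - 7B = 2.
Solving: A = \frac{37}{8}, B = \frac{3}{8}.
So g(n) = \frac{3 \left(-7\right)^{n}}{8} + \frac{37}{8}.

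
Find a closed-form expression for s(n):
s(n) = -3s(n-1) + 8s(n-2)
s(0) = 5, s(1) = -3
Characteristic equation: x² + 3x - 8 = 0.
Discriminant Δ = (-3)² + 4·(8) = 41.
Roots r₁,₂ = (-3 ± √41)/2, so r₁ = - \frac{3}{2} + \frac{\sqrt{41}}{2}, r₂ = - \frac{\sqrt{41}}{2} - \frac{3}{2}.
General solution: s(n) = A·r₁^n + B·r₂^n.
From the initial conditions, A + B = 5 and r₁A + r₂B = -3.
Since r₁ - r₂ = √41: A = (-3 - (5)r₂)/√41 = \frac{9 \sqrt{41}}{82} + \frac{5}{2}, and B = 5 - A = \frac{5}{2} - \frac{9 \sqrt{41}}{82}.
So s(n) = \left(\frac{9 \sqrt{41}}{82} + \frac{5}{2}\right)\left(- \frac{3}{2} + \frac{\sqrt{41}}{2}\right)^n + \left(\frac{5}{2} - \frac{9 \sqrt{41}}{82}\right)\left(- \frac{\sqrt{41}}{2} - \frac{3}{2}\right)^n.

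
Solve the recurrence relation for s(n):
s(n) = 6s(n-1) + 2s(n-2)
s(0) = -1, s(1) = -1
Characteristic equation: x² - 6x - 2 = 0.
Discriminant Δ = (6)² + 4·(2) = 44.
Roots r₁,₂ = (6 ± √44)/2, so r₁ = 3 + \sqrt{11}, r₂ = 3 - \sqrt{11}.
General solution: s(n) = A·r₁^n + B·r₂^n.
From the initial conditions, A + B = -1 and r₁A + r₂B = -1.
Since r₁ - r₂ = √44: A = (-1 - (-1)r₂)/√44 = - \frac{1}{2} + \frac{\sqrt{11}}{11}, and B = -1 - A = - \frac{1}{2} - \frac{\sqrt{11}}{11}.
So s(n) = \left(- \frac{1}{2} + \frac{\sqrt{11}}{11}\right)\left(3 + \sqrt{11}\right)^n + \left(- \frac{1}{2} - \frac{\sqrt{11}}{11}\right)\left(3 - \sqrt{11}\right)^n.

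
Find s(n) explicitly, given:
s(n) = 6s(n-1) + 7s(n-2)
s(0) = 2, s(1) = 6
Characteristic equation: x² - 6x - 7 = 0, which factors as (x - (-1))(x - (7)) = 0.
Roots r₁ = -1, r₂ = 7 (distinct).
General solution: s(n) = A·(-1)^n + B·(7)^n.
From s(0) = 2: A + B = 2.
From s(1) = 6: -A + 7B = 6.
Solving: A = 1, B = 1.
So s(n) = \left(-1\right)^{n} + 7^{n}.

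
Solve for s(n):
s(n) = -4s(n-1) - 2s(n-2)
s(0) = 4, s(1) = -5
Characteristic equation: x² + 4x + 2 = 0.
Discriminant Δ = (-4)² + 4·(-2) = 8.
Roots r₁,₂ = (-4 ± √8)/2, so r₁ = -2 + \sqrt{2}, r₂ = -2 - \sqrt{2}.
General solution: s(n) = A·r₁^n + B·r₂^n.
From the initial conditions, A + B = 4 and r₁A + r₂B = -5.
Since r₁ - r₂ = √8: A = (-5 - (4)r₂)/√8 = \frac{3 \sqrt{2}}{4} + 2, and B = 4 - A = 2 - \frac{3 \sqrt{2}}{4}.
So s(n) = \left(\frac{3 \sqrt{2}}{4} + 2\right)\left(-2 + \sqrt{2}\right)^n + \left(2 - \frac{3 \sqrt{2}}{4}\right)\left(-2 - \sqrt{2}\right)^n.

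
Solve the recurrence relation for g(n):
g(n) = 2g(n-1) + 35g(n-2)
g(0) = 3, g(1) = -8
Characteristic equation: x² - 2x - 35 = 0, which factors as (x - (-5))(x - (7)) = 0.
Roots r₁ = -5, r₂ = 7 (distinct).
General solution: g(n) = A·(-5)^n + B·(7)^n.
From g(0) = 3: A + B = 3.
From g(1) = -8: -5A + 7B = -8.
Solving: A = \frac{29}{12}, B = \frac{7}{12}.
So g(n) = \frac{29 \left(-5\right)^{n}}{12} + \frac{7 \cdot 7^{n}}{12}.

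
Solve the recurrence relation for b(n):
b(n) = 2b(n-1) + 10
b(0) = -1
First-order linear non-homogeneous.
Homogeneous solution: b_h(n) = A·(2)^n.
Try constant particular solution b_p = K: K = 2K + 10 ⇒ K = -10.
General: b(n) = A·(2)^n - 10.
Apply b(0) = -1: A - 10 = -1 ⇒ A = 9.
So b(n) = 9 \cdot 2^{n} - 10.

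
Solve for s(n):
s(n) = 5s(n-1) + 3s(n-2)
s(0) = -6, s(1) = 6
Characteristic equation: x² - 5x - 3 = 0.
Discriminant Δ = (5)² + 4·(3) = 37.
Roots r₁,₂ = (5 ± √37)/2, so r₁ = \frac{5}{2} + \frac{\sqrt{37}}{2}, r₂ = \frac{5}{2} - \frac{\sqrt{37}}{2}.
General solution: s(n) = A·r₁^n + B·r₂^n.
From the initial conditions, A + B = -6 and r₁A + r₂B = 6.
Since r₁ - r₂ = √37: A = (6 - (-6)r₂)/√37 = -3 + \frac{21 \sqrt{37}}{37}, and B = -6 - A = - \frac{21 \sqrt{37}}{37} - 3.
So s(n) = \left(-3 + \frac{21 \sqrt{37}}{37}\right)\left(\frac{5}{2} + \frac{\sqrt{37}}{2}\right)^n + \left(- \frac{21 \sqrt{37}}{37} - 3\right)\left(\frac{5}{2} - \frac{\sqrt{37}}{2}\right)^n.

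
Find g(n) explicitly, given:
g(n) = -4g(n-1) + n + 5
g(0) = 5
First-order linear with linear forcing.
Homogeneous solution: g_h(n) = A·(-4)^n.
Try particular g_p(n) = pn + q. Substituting:
  pn + q = -4(p(n-1) + q) + n + 5.
Matching the n-coefficient: p = -4p + 1 ⇒ p = \frac{1}{5}.
Matching constants: q = 4p - 4q + 5 ⇒ q = \frac{29}{25}.
General: g(n) = A·(-4)^n + \frac{n}{5} + \frac{29}{25}.
Apply g(0) = 5: A + \frac{29}{25} = 5 ⇒ A = \frac{96}{25}.
So g(n) = \frac{96 \left(-4\right)^{n}}{25} + \frac{n}{5} + \frac{29}{25}.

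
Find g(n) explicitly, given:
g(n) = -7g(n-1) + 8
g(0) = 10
First-order linear non-homogeneous.
Homogeneous solution: g_h(n) = A·(-7)^n.
Try constant particular solution g_p = K: K = -7K + 8 ⇒ K = 1.
General: g(n) = A·(-7)^n + 1.
Apply g(0) = 10: A + 1 = 10 ⇒ A = 9.
So g(n) = 9 \left(-7\right)^{n} + 1.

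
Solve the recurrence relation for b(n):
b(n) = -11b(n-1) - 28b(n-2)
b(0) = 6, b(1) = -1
Characteristic equation: x² + 11x + 28 = 0, which factors as (x - (-7))(x - (-4)) = 0.
Roots r₁ = -7, r₂ = -4 (distinct).
General solution: b(n) = A·(-7)^n + B·(-4)^n.
From b(0) = 6: A + B = 6.
From b(1) = -1: -7A - 4B = -1.
Solving: A = - \frac{23}{3}, B = \frac{41}{3}.
So b(n) = \frac{41 \left(-4\right)^{n}}{3} - \frac{23 \left(-7\right)^{n}}{3}.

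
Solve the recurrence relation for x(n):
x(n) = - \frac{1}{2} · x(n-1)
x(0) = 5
Pure geometric recurrence with ratio - \frac{1}{2}.
By induction x(n) = x(0) · (- \frac{1}{2})^n = 5 \left(- \frac{1}{2}\right)^{n}.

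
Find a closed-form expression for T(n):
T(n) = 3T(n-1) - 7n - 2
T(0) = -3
First-order linear with linear forcing.
Homogeneous solution: T_h(n) = A·(3)^n.
Try particular T_p(n) = pn + q. Substituting:
  pn + q = 3(p(n-1) + q) - 7n - 2.
Matching the n-coefficient: p = 3p - 7 ⇒ p = \frac{7}{2}.
Matching constants: q = -3p + 3q - 2 ⇒ q = \frac{25}{4}.
General: T(n) = A·(3)^n + \frac{7 n}{2} + \frac{25}{4}.
Apply T(0) = -3: A + \frac{25}{4} = -3 ⇒ A = - \frac{37}{4}.
So T(n) = - \frac{37 \cdot 3^{n}}{4} + \frac{7 n}{2} + \frac{25}{4}.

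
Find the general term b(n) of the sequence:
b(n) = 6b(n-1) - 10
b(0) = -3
First-order linear non-homogeneous.
Homogeneous solution: b_h(n) = A·(6)^n.
Try constant particular solution b_p = K: K = 6K - 10 ⇒ K = 2.
General: b(n) = A·(6)^n + 2.
Apply b(0) = -3: A + 2 = -3 ⇒ A = -5.
So b(n) = 2 - 5 \cdot 6^{n}.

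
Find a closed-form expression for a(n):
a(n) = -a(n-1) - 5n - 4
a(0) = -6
First-order linear with linear forcing.
Homogeneous solution: a_h(n) = A·(-1)^n.
Try particular a_p(n) = pn + q. Substituting:
  pn + q = -(p(n-1) + q) - 5n - 4.
Matching the n-coefficient: p = -p - 5 ⇒ p = - \frac{5}{2}.
Matching constants: q = p - q - 4 ⇒ q = - \frac{13}{4}.
General: a(n) = A·(-1)^n - \frac{5 n}{2} - \frac{13}{4}.
Apply a(0) = -6: A - \frac{13}{4} = -6 ⇒ A = - \frac{11}{4}.
So a(n) = - \frac{11 \left(-1\right)^{n}}{4} - \frac{5 n}{2} - \frac{13}{4}.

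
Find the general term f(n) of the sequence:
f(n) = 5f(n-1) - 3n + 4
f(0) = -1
First-order linear with linear forcing.
Homogeneous solution: f_h(n) = A·(5)^n.
Try particular f_p(n) = pn + q. Substituting:
  pn + q = 5(p(n-1) + q) - 3n + 4.
Matching the n-coefficient: p = 5p - 3 ⇒ p = \frac{3}{4}.
Matching constants: q = -5p + 5q + 4 ⇒ q = - \frac{1}{16}.
General: f(n) = A·(5)^n + \frac{3 n}{4} - \frac{1}{16}.
Apply f(0) = -1: A - \frac{1}{16} = -1 ⇒ A = - \frac{15}{16}.
So f(n) = - \frac{15 \cdot 5^{n}}{16} + \frac{3 n}{4} - \frac{1}{16}.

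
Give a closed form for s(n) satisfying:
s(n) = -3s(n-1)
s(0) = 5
This is a homogeneous first-order recurrence with ratio -3.
By induction s(n) = s(0) · (-3)^n = 5 \left(-3\right)^{n}.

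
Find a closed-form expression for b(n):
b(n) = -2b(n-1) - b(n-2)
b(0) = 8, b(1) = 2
Characteristic equation: x² + 2x + 1 = 0, which is (x - (-1))².
Repeated root r = -1.
General solution: b(n) = (A + Bn)·(-1)^n.
From b(0) = 8: A = 8.
From b(1) = 2: (A + B)·(-1) = 2 ⇒ B = -10.
So b(n) = \left(8 - 10 n\right) \cdot (-1)^n.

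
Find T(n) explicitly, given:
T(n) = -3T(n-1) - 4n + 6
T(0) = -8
First-order linear with linear forcing.
Homogeneous solution: T_h(n) = A·(-3)^n.
Try particular T_p(n) = pn + q. Substituting:
  pn + q = -3(p(n-1) + q) - 4n + 6.
Matching the n-coefficient: p = -3p - 4 ⇒ p = -1.
Matching constants: q = 3p - 3q + 6 ⇒ q = \frac{3}{4}.
General: T(n) = A·(-3)^n - n + \frac{3}{4}.
Apply T(0) = -8: A + \frac{3}{4} = -8 ⇒ A = - \frac{35}{4}.
So T(n) = - \frac{35 \left(-3\right)^{n}}{4} - n + \frac{3}{4}.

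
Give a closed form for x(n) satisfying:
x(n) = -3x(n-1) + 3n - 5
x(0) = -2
First-order linear with linear forcing.
Homogeneous solution: x_h(n) = A·(-3)^n.
Try particular x_p(n) = pn + q. Substituting:
  pn + q = -3(p(n-1) + q) + 3n - 5.
Matching the n-coefficient: p = -3p + 3 ⇒ p = \frac{3}{4}.
Matching constants: q = 3p - 3q - 5 ⇒ q = - \frac{11}{16}.
General: x(n) = A·(-3)^n + \frac{3 n}{4} - \frac{11}{16}.
Apply x(0) = -2: A - \frac{11}{16} = -2 ⇒ A = - \frac{21}{16}.
So x(n) = - \frac{21 \left(-3\right)^{n}}{16} + \frac{3 n}{4} - \frac{11}{16}.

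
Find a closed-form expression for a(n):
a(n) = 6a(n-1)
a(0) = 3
This is a homogeneous first-order recurrence with ratio 6.
By induction a(n) = a(0) · (6)^n = 3 \cdot 6^{n}.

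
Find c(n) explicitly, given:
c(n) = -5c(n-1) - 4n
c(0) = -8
First-order linear with linear forcing.
Homogeneous solution: c_h(n) = A·(-5)^n.
Try particular c_p(n) = pn + q. Substituting:
  pn + q = -5(p(n-1) + q) - 4n.
Matching the n-coefficient: p = -5p - 4 ⇒ p = - \frac{2}{3}.
Matching constants: q = 5p - 5q ⇒ q = - \frac{5}{9}.
General: c(n) = A·(-5)^n - \frac{2 n}{3} - \frac{5}{9}.
Apply c(0) = -8: A - \frac{5}{9} = -8 ⇒ A = - \frac{67}{9}.
So c(n) = - \frac{67 \left(-5\right)^{n}}{9} - \frac{2 n}{3} - \frac{5}{9}.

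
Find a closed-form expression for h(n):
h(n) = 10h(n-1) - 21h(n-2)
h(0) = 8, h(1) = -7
Characteristic equation: x² - 10x + 21 = 0, which factors as (x - (7))(x - (3)) = 0.
Roots r₁ = 7, r₂ = 3 (distinct).
General solution: h(n) = A·(7)^n + B·(3)^n.
From h(0) = 8: A + B = 8.
From h(1) = -7: 7A + 3B = -7.
Solving: A = - \frac{31}{4}, B = \frac{63}{4}.
So h(n) = \frac{63 \cdot 3^{n}}{4} - \frac{31 \cdot 7^{n}}{4}.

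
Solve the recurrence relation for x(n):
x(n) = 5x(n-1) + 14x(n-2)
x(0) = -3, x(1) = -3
Characteristic equation: x² - 5x - 14 = 0, which factors as (x - (-2))(x - (7)) = 0.
Roots r₁ = -2, r₂ = 7 (distinct).
General solution: x(n) = A·(-2)^n + B·(7)^n.
From x(0) = -3: A + B = -3.
From x(1) = -3: -2A + 7B = -3.
Solving: A = -2, B = -1.
So x(n) = - 2 \left(-2\right)^{n} - 7^{n}.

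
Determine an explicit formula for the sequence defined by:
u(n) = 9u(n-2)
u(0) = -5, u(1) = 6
Characteristic equation: x² - 9 = 0, which factors as (x - (3))(x - (-3)) = 0.
Roots r₁ = 3, r₂ = -3 (distinct).
General solution: u(n) = A·(3)^n + B·(-3)^n.
From u(0) = -5: A + B = -5.
From u(1) = 6: 3A - 3B = 6.
Solving: A = - \frac{3}{2}, B = - \frac{7}{2}.
So u(n) = - \frac{7 \left(-3\right)^{n}}{2} - \frac{3 \cdot 3^{n}}{2}.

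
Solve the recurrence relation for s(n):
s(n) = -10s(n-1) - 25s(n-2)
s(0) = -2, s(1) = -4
Characteristic equation: x² + 10x + 25 = 0, which is (x - (-5))².
Repeated root r = -5.
General solution: s(n) = (A + Bn)·(-5)^n.
From s(0) = -2: A = -2.
From s(1) = -4: (A + B)·(-5) = -4 ⇒ B = \frac{14}{5}.
So s(n) = \left(\frac{14 n}{5} - 2\right) \cdot (-5)^n.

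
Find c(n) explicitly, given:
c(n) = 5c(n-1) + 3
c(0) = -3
First-order linear non-homogeneous.
Homogeneous solution: c_h(n) = A·(5)^n.
Try constant particular solution c_p = K: K = 5K + 3 ⇒ K = - \frac{3}{4}.
General: c(n) = A·(5)^n - \frac{3}{4}.
Apply c(0) = -3: A - \frac{3}{4} = -3 ⇒ A = - \frac{9}{4}.
So c(n) = - \frac{9 \cdot 5^{n}}{4} - \frac{3}{4}.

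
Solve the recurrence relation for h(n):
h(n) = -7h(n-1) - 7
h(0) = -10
First-order linear non-homogeneous.
Homogeneous solution: h_h(n) = A·(-7)^n.
Try constant particular solution h_p = K: K = -7K - 7 ⇒ K = - \frac{7}{8}.
General: h(n) = A·(-7)^n - \frac{7}{8}.
Apply h(0) = -10: A - \frac{7}{8} = -10 ⇒ A = - \frac{73}{8}.
So h(n) = - \frac{73 \left(-7\right)^{n}}{8} - \frac{7}{8}.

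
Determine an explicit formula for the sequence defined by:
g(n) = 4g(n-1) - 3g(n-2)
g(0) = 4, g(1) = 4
Characteristic equation: x² - 4x + 3 = 0, which factors as (x - (3))(x - (1)) = 0.
Roots r₁ = 3, r₂ = 1 (distinct).
General solution: g(n) = A·(3)^n + B·(1)^n.
From g(0) = 4: A + B = 4.
From g(1) = 4: 3A + B = 4.
Solving: A = 0, B = 4.
So g(n) = 4.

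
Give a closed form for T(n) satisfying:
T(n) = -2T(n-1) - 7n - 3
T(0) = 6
First-order linear with linear forcing.
Homogeneous solution: T_h(n) = A·(-2)^n.
Try particular T_p(n) = pn + q. Substituting:
  pn + q = -2(p(n-1) + q) - 7n - 3.
Matching the n-coefficient: p = -2p - 7 ⇒ p = - \frac{7}{3}.
Matching constants: q = 2p - 2q - 3 ⇒ q = - \frac{23}{9}.
General: T(n) = A·(-2)^n - \frac{7 n}{3} - \frac{23}{9}.
Apply T(0) = 6: A - \frac{23}{9} = 6 ⇒ A = \frac{77}{9}.
So T(n) = \frac{77 \left(-2\right)^{n}}{9} - \frac{7 n}{3} - \frac{23}{9}.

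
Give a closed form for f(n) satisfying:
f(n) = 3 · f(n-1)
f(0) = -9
Pure geometric recurrence with ratio 3.
By induction f(n) = f(0) · (3)^n = - 9 \cdot 3^{n}.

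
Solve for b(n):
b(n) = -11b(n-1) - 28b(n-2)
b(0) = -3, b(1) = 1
Characteristic equation: x² + 11x + 28 = 0, which factors as (x - (-7))(x - (-4)) = 0.
Roots r₁ = -7, r₂ = -4 (distinct).
General solution: b(n) = A·(-7)^n + B·(-4)^n.
From b(0) = -3: A + B = -3.
From b(1) = 1: -7A - 4B = 1.
Solving: A = \frac{11}{3}, B = - \frac{20}{3}.
So b(n) = - \frac{20 \left(-4\right)^{n}}{3} + \frac{11 \left(-7\right)^{n}}{3}.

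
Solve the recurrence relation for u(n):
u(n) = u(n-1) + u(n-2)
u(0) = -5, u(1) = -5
Characteristic equation: x² - x - 1 = 0.
Discriminant Δ = (1)² + 4·(1) = 5.
Roots r₁,₂ = (1 ± √5)/2, so r₁ = \frac{1}{2} + \frac{\sqrt{5}}{2}, r₂ = \frac{1}{2} - \frac{\sqrt{5}}{2}.
General solution: u(n) = A·r₁^n + B·r₂^n.
From the initial conditions, A + B = -5 and r₁A + r₂B = -5.
Since r₁ - r₂ = √5: A = (-5 - (-5)r₂)/√5 = - \frac{5}{2} - \frac{\sqrt{5}}{2}, and B = -5 - A = - \frac{5}{2} + \frac{\sqrt{5}}{2}.
So u(n) = \left(- \frac{5}{2} - \frac{\sqrt{5}}{2}\right)\left(\frac{1}{2} + \frac{\sqrt{5}}{2}\right)^n + \left(- \frac{5}{2} + \frac{\sqrt{5}}{2}\right)\left(\frac{1}{2} - \frac{\sqrt{5}}{2}\right)^n.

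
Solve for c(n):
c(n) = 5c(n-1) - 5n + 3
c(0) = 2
First-order linear with linear forcing.
Homogeneous solution: c_h(n) = A·(5)^n.
Try particular c_p(n) = pn + q. Substituting:
  pn + q = 5(p(n-1) + q) - 5n + 3.
Matching the n-coefficient: p = 5p - 5 ⇒ p = \frac{5}{4}.
Matching constants: q = -5p + 5q + 3 ⇒ q = \frac{13}{16}.
General: c(n) = A·(5)^n + \frac{5 n}{4} + \frac{13}{16}.
Apply c(0) = 2: A + \frac{13}{16} = 2 ⇒ A = \frac{19}{16}.
So c(n) = \frac{19 \cdot 5^{n}}{16} + \frac{5 n}{4} + \frac{13}{16}.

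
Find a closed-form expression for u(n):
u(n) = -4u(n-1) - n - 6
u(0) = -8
First-order linear with linear forcing.
Homogeneous solution: u_h(n) = A·(-4)^n.
Try particular u_p(n) = pn + q. Substituting:
  pn + q = -4(p(n-1) + q) - n - 6.
Matching the n-coefficient: p = -4p - 1 ⇒ p = - \frac{1}{5}.
Matching constants: q = 4p - 4q - 6 ⇒ q = - \frac{34}{25}.
General: u(n) = A·(-4)^n - \frac{n}{5} - \frac{34}{25}.
Apply u(0) = -8: A - \frac{34}{25} = -8 ⇒ A = - \frac{166}{25}.
So u(n) = - \frac{166 \left(-4\right)^{n}}{25} - \frac{n}{5} - \frac{34}{25}.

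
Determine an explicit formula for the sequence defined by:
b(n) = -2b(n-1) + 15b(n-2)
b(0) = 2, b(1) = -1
Characteristic equation: x² + 2x - 15 = 0, which factors as (x - (-5))(x - (3)) = 0.
Roots r₁ = -5, r₂ = 3 (distinct).
General solution: b(n) = A·(-5)^n + B·(3)^n.
From b(0) = 2: A + B = 2.
From b(1) = -1: -5A + 3B = -1.
Solving: A = \frac{7}{8}, B = \frac{9}{8}.
So b(n) = \frac{7 \left(-5\right)^{n}}{8} + \frac{9 \cdot 3^{n}}{8}.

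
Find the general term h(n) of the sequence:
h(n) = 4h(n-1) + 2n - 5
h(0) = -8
First-order linear with linear forcing.
Homogeneous solution: h_h(n) = A·(4)^n.
Try particular h_p(n) = pn + q. Substituting:
  pn + q = 4(p(n-1) + q) + 2n - 5.
Matching the n-coefficient: p = 4p + 2 ⇒ p = - \frac{2}{3}.
Matching constants: q = -4p + 4q - 5 ⇒ q = \frac{7}{9}.
General: h(n) = A·(4)^n - \frac{2 n}{3} + \frac{7}{9}.
Apply h(0) = -8: A + \frac{7}{9} = -8 ⇒ A = - \frac{79}{9}.
So h(n) = - \frac{79 \cdot 4^{n}}{9} - \frac{2 n}{3} + \frac{7}{9}.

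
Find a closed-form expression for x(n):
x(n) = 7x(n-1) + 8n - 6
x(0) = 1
First-order linear with linear forcing.
Homogeneous solution: x_h(n) = A·(7)^n.
Try particular x_p(n) = pn + q. Substituting:
  pn + q = 7(p(n-1) + q) + 8n - 6.
Matching the n-coefficient: p = 7p + 8 ⇒ p = - \frac{4}{3}.
Matching constants: q = -7p + 7q - 6 ⇒ q = - \frac{5}{9}.
General: x(n) = A·(7)^n - \frac{4 n}{3} - \frac{5}{9}.
Apply x(0) = 1: A - \frac{5}{9} = 1 ⇒ A = \frac{14}{9}.
So x(n) = \frac{14 \cdot 7^{n}}{9} - \frac{4 n}{3} - \frac{5}{9}.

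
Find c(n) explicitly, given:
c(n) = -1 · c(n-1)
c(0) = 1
Pure geometric recurrence with ratio -1.
By induction c(n) = c(0) · (-1)^n = \left(-1\right)^{n}.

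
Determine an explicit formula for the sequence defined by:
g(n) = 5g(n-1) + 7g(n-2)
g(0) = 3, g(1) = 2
Characteristic equation: x² - 5x - 7 = 0.
Discriminant Δ = (5)² + 4·(7) = 53.
Roots r₁,₂ = (5 ± √53)/2, so r₁ = \frac{5}{2} + \frac{\sqrt{53}}{2}, r₂ = \frac{5}{2} - \frac{\sqrt{53}}{2}.
General solution: g(n) = A·r₁^n + B·r₂^n.
From the initial conditions, A + B = 3 and r₁A + r₂B = 2.
Since r₁ - r₂ = √53: A = (2 - (3)r₂)/√53 = \frac{3}{2} - \frac{11 \sqrt{53}}{106}, and B = 3 - A = \frac{11 \sqrt{53}}{106} + \frac{3}{2}.
So g(n) = \left(\frac{3}{2} - \frac{11 \sqrt{53}}{106}\right)\left(\frac{5}{2} + \frac{\sqrt{53}}{2}\right)^n + \left(\frac{11 \sqrt{53}}{106} + \frac{3}{2}\right)\left(\frac{5}{2} - \frac{\sqrt{53}}{2}\right)^n.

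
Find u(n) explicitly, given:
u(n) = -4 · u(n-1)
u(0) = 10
Pure geometric recurrence with ratio -4.
By induction u(n) = u(0) · (-4)^n = 10 \left(-4\right)^{n}.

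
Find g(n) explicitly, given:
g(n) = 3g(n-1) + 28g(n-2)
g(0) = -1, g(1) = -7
Characteristic equation: x² - 3x - 28 = 0, which factors as (x - (7))(x - (-4)) = 0.
Roots r₁ = 7, r₂ = -4 (distinct).
General solution: g(n) = A·(7)^n + B·(-4)^n.
From g(0) = -1: A + B = -1.
From g(1) = -7: 7A - 4B = -7.
Solving: A = -1, B = 0.
So g(n) = - 7^{n}.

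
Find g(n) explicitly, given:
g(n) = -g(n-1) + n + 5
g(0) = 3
First-order linear with linear forcing.
Homogeneous solution: g_h(n) = A·(-1)^n.
Try particular g_p(n) = pn + q. Substituting:
  pn + q = -(p(n-1) + q) + n + 5.
Matching the n-coefficient: p = -p + 1 ⇒ p = \frac{1}{2}.
Matching constants: q = p - q + 5 ⇒ q = \frac{11}{4}.
General: g(n) = A·(-1)^n + \frac{n}{2} + \frac{11}{4}.
Apply g(0) = 3: A + \frac{11}{4} = 3 ⇒ A = \frac{1}{4}.
So g(n) = \frac{\left(-1\right)^{n}}{4} + \frac{n}{2} + \frac{11}{4}.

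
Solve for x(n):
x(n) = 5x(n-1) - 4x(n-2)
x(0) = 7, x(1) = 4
Characteristic equation: x² - 5x + 4 = 0, which factors as (x - (4))(x - (1)) = 0.
Roots r₁ = 4, r₂ = 1 (distinct).
General solution: x(n) = A·(4)^n + B·(1)^n.
From x(0) = 7: A + B = 7.
From x(1) = 4: 4A + B = 4.
Solving: A = -1, B = 8.
So x(n) = 8 - 4^{n}.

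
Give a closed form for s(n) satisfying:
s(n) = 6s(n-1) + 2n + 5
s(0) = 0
First-order linear with linear forcing.
Homogeneous solution: s_h(n) = A·(6)^n.
Try particular s_p(n) = pn + q. Substituting:
  pn + q = 6(p(n-1) + q) + 2n + 5.
Matching the n-coefficient: p = 6p + 2 ⇒ p = - \frac{2}{5}.
Matching constants: q = -6p + 6q + 5 ⇒ q = - \frac{37}{25}.
General: s(n) = A·(6)^n - \frac{2 n}{5} - \frac{37}{25}.
Apply s(0) = 0: A - \frac{37}{25} = 0 ⇒ A = \frac{37}{25}.
So s(n) = \frac{37 \cdot 6^{n}}{25} - \frac{2 n}{5} - \frac{37}{25}.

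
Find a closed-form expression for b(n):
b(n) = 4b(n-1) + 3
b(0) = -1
First-order linear non-homogeneous.
Homogeneous solution: b_h(n) = A·(4)^n.
Try constant particular solution b_p = K: K = 4K + 3 ⇒ K = -1.
General: b(n) = A·(4)^n - 1.
Apply b(0) = -1: A - 1 = -1 ⇒ A = 0.
So b(n) = -1.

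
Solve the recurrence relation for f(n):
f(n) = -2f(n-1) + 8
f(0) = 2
First-order linear non-homogeneous.
Homogeneous solution: f_h(n) = A·(-2)^n.
Try constant particular solution f_p = K: K = -2K + 8 ⇒ K = \frac{8}{3}.
General: f(n) = A·(-2)^n + \frac{8}{3}.
Apply f(0) = 2: A + \frac{8}{3} = 2 ⇒ A = - \frac{2}{3}.
So f(n) = \frac{8}{3} - \frac{2 \left(-2\right)^{n}}{3}.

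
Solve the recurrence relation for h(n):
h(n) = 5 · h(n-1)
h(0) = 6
Pure geometric recurrence with ratio 5.
By induction h(n) = h(0) · (5)^n = 6 \cdot 5^{n}.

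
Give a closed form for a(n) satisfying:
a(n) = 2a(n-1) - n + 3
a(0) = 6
First-order linear with linear forcing.
Homogeneous solution: a_h(n) = A·(2)^n.
Try particular a_p(n) = pn + q. Substituting:
  pn + q = 2(p(n-1) + q) - n + 3.
Matching the n-coefficient: p = 2p - 1 ⇒ p = 1.
Matching constants: q = -2p + 2q + 3 ⇒ q = -1.
General: a(n) = A·(2)^n + n - 1.
Apply a(0) = 6: A - 1 = 6 ⇒ A = 7.
So a(n) = 7 \cdot 2^{n} + n - 1.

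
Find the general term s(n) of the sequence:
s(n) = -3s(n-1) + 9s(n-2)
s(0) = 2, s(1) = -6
Characteristic equation: x² + 3x - 9 = 0.
Discriminant Δ = (-3)² + 4·(9) = 45.
Roots r₁,₂ = (-3 ± √45)/2, so r₁ = - \frac{3}{2} + \frac{3 \sqrt{5}}{2}, r₂ = - \frac{3 \sqrt{5}}{2} - \frac{3}{2}.
General solution: s(n) = A·r₁^n + B·r₂^n.
From the initial conditions, A + B = 2 and r₁A + r₂B = -6.
Since r₁ - r₂ = √45: A = (-6 - (2)r₂)/√45 = 1 - \frac{\sqrt{5}}{5}, and B = 2 - A = \frac{\sqrt{5}}{5} + 1.
So s(n) = \left(1 - \frac{\sqrt{5}}{5}\right)\left(- \frac{3}{2} + \frac{3 \sqrt{5}}{2}\right)^n + \left(\frac{\sqrt{5}}{5} + 1\right)\left(- \frac{3 \sqrt{5}}{2} - \frac{3}{2}\right)^n.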